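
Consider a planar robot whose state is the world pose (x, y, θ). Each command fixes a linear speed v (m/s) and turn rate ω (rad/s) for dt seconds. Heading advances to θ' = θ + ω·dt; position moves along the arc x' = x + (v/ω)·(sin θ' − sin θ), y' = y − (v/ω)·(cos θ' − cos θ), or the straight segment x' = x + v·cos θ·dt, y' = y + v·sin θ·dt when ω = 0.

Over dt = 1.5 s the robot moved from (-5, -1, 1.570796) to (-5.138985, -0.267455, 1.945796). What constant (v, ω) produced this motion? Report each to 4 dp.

Δθ = 1.945796 − 1.570796 = 0.375000
ω = Δθ/dt = 0.375000/1.5 = 0.2500
R = −Δy/(cos θ' − cos θ) = 2.0000
v = R·ω = 2.0000·0.2500 = 0.5000

v = 0.5000, ω = 0.2500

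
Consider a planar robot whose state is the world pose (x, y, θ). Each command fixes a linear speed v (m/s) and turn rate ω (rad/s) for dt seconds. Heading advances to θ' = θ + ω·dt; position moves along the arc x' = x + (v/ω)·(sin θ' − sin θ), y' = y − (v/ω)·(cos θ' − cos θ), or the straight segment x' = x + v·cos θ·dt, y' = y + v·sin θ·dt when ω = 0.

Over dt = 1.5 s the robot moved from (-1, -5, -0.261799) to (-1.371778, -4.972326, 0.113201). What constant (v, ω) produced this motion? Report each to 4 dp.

v = -0.2500, ω = 0.2500

Δθ = 0.113201 − -0.261799 = 0.375000
ω = Δθ/dt = 0.375000/1.5 = 0.2500
R = Δx/(sin θ' − sin θ) = -1.0000
v = R·ω = -1.0000·0.2500 = -0.2500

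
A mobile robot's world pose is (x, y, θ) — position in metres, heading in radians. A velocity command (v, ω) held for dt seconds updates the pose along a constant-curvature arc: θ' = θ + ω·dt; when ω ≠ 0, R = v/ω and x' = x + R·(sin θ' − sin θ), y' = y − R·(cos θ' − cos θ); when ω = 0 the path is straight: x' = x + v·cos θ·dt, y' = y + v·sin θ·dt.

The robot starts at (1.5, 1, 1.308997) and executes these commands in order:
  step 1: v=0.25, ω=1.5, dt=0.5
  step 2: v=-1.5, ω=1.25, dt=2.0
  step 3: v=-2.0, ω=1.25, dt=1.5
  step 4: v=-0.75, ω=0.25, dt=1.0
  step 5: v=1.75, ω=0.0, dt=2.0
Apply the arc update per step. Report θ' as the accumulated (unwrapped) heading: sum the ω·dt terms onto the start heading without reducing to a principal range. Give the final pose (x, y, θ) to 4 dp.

step 1: θ'=2.0590 (R=0.1667) → pose (1.4862, 1.1213, 2.0590)
step 2: θ'=4.5590 (R=-1.2000) → pose (3.7319, 1.5008, 4.5590)
step 3: θ'=6.4340 (R=-1.6000) → pose (1.9103, 3.3271, 6.4340)
step 4: θ'=6.6840 (R=-3.0000) → pose (1.1906, 3.1234, 6.6840)
step 5: θ'=6.6840 (straight) → pose (4.4132, 4.4890, 6.6840)

(4.4132, 4.4890, 6.6840)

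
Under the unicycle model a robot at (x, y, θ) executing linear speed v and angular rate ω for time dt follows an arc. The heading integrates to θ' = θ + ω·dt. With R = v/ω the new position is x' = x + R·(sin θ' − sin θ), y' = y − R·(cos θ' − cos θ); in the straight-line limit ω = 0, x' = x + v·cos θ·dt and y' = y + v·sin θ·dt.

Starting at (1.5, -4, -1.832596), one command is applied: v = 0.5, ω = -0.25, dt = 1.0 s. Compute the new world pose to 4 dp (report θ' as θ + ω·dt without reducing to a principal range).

θ' = -1.8326 + -0.25·1.0 = -2.0826
R = v/ω = 0.5/-0.25 = -2.0000
x' = 1.5 + -2.0000·(sin -2.0826 − sin -1.8326) = 1.3119
y' = -4 − -2.0000·(cos -2.0826 − cos -1.8326) = -4.4619

(1.3119, -4.4619, -2.0826)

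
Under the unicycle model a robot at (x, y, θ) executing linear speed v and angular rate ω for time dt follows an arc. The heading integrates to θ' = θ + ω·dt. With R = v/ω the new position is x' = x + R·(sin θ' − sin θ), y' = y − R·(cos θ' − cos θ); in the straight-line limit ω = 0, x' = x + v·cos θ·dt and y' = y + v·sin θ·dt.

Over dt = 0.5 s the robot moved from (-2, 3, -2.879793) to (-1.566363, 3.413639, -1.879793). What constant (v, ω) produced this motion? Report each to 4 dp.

v = -1.2500, ω = 2.0000

Δθ = -1.879793 − -2.879793 = 1.000000
ω = Δθ/dt = 1.000000/0.5 = 2.0000
R = Δx/(sin θ' − sin θ) = -0.6250
v = R·ω = -0.6250·2.0000 = -1.2500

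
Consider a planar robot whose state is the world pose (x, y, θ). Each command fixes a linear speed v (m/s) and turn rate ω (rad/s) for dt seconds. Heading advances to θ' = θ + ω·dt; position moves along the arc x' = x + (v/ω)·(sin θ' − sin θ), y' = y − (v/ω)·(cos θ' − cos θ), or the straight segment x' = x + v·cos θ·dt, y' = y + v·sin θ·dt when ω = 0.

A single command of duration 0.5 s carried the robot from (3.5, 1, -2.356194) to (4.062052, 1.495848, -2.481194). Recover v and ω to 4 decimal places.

Δθ = -2.481194 − -2.356194 = -0.125000
ω = Δθ/dt = -0.125000/0.5 = -0.2500
R = Δx/(sin θ' − sin θ) = 6.0000
v = R·ω = 6.0000·-0.2500 = -1.5000

v = -1.5000, ω = -0.2500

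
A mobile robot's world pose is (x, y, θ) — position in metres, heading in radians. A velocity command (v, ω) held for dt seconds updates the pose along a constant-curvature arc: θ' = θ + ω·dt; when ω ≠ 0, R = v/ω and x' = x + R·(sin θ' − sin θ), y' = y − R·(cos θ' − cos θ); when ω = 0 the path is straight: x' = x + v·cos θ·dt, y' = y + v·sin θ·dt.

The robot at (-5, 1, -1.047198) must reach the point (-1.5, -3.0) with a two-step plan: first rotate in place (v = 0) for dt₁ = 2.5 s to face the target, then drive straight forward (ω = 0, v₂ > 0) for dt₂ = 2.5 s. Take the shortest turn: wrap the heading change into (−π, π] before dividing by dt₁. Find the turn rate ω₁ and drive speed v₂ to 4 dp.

ω₁ = 0.0781, v₂ = 2.1260

heading to target = atan2(-3−1, -1.5−-5) = -0.8520
Δθ = wrap(-0.8520 − -1.0472) = 0.1952; ω₁ = Δθ/dt₁ = 0.0781
distance = √((-1.5−-5)² + (-3−1)²) = 5.3151; v₂ = distance/dt₂ = 2.1260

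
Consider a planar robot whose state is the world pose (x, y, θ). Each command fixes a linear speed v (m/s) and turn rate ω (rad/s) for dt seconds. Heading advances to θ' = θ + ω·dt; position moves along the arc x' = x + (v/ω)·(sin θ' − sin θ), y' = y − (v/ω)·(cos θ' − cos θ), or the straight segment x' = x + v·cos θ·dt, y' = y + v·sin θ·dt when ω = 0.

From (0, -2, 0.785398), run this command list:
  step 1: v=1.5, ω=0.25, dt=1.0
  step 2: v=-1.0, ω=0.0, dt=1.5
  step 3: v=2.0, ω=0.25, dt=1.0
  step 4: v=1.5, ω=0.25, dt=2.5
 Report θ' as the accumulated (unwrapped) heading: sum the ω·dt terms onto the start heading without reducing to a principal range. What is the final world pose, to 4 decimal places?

(0.8484, 3.4085, 1.9104)

step 1: θ'=1.0354 (R=6.0000) → pose (0.9178, -0.8185, 1.0354)
step 2: θ'=1.0354 (straight) → pose (0.1525, -2.1086, 1.0354)
step 3: θ'=1.2854 (R=8.0000) → pose (0.9484, -0.2794, 1.2854)
step 4: θ'=1.9104 (R=6.0000) → pose (0.8484, 3.4085, 1.9104)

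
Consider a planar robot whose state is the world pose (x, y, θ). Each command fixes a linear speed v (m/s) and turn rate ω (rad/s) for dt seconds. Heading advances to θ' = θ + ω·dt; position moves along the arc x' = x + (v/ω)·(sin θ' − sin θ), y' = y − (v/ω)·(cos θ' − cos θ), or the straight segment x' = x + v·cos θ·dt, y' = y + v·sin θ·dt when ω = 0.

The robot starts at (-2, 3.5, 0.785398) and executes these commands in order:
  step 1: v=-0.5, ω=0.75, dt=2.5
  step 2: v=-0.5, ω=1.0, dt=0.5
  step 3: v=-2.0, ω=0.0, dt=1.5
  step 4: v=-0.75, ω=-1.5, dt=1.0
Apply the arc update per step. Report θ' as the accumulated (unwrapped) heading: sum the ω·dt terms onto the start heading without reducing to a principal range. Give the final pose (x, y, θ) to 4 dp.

step 1: θ'=2.6604 (R=-0.6667) → pose (-1.8372, 2.4376, 2.6604)
step 2: θ'=3.1604 (R=-0.5000) → pose (-1.5963, 2.3809, 3.1604)
step 3: θ'=3.1604 (straight) → pose (1.4031, 2.4374, 3.1604)
step 4: θ'=1.6604 (R=0.5000) → pose (1.9105, 1.9822, 1.6604)

(1.9105, 1.9822, 1.6604)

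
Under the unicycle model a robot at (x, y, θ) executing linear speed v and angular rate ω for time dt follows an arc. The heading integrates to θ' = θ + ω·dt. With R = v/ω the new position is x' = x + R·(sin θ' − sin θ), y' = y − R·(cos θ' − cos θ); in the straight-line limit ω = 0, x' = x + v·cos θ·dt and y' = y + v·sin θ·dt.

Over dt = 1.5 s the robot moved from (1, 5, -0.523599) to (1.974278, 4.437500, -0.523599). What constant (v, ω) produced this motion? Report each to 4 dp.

Δθ = -0.523599 − -0.523599 = 0.000000
ω = Δθ/dt = 0.000000/1.5 = 0.0000
ω = 0 → v = (Δx·cos θ + Δy·sin θ)/dt = 0.7500

v = 0.7500, ω = 0.0000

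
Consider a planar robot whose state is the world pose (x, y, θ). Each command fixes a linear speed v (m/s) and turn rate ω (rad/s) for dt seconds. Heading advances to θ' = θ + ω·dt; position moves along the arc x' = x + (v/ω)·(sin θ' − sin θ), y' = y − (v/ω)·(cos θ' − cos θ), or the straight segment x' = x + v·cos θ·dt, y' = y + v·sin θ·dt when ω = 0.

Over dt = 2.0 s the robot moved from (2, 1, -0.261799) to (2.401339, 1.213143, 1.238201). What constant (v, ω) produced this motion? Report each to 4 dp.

Δθ = 1.238201 − -0.261799 = 1.500000
ω = Δθ/dt = 1.500000/2.0 = 0.7500
R = Δx/(sin θ' − sin θ) = 0.3333
v = R·ω = 0.3333·0.7500 = 0.2500

v = 0.2500, ω = 0.7500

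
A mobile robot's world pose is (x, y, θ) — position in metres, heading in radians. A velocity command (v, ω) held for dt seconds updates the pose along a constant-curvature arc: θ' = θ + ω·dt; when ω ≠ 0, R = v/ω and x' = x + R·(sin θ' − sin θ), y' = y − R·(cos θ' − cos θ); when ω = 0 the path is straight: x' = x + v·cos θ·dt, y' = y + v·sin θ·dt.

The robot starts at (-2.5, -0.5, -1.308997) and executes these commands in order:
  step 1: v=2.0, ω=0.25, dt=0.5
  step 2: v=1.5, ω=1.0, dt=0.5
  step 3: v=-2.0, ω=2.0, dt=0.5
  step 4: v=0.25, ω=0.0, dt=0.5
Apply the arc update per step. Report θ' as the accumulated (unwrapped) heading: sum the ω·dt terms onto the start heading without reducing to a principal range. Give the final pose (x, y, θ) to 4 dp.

(-2.5641, -1.8297, 0.3160)

step 1: θ'=-1.1840 (R=8.0000) → pose (-2.1816, -1.4473, -1.1840)
step 2: θ'=-0.6840 (R=1.5000) → pose (-1.7402, -2.0440, -0.6840)
step 3: θ'=0.3160 (R=-1.0000) → pose (-2.6829, -1.8686, 0.3160)
step 4: θ'=0.3160 (straight) → pose (-2.5641, -1.8297, 0.3160)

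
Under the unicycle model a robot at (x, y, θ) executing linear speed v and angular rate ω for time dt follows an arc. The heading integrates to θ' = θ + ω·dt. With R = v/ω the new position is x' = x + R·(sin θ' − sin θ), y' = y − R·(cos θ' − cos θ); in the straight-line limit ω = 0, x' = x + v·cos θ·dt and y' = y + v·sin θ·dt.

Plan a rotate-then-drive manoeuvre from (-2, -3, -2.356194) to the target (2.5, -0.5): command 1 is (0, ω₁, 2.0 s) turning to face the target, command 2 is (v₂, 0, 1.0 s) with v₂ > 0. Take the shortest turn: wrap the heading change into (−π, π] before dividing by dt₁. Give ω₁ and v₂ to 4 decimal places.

ω₁ = 1.4316, v₂ = 5.1478

heading to target = atan2(-0.5−-3, 2.5−-2) = 0.5071
Δθ = wrap(0.5071 − -2.3562) = 2.8633; ω₁ = Δθ/dt₁ = 1.4316
distance = √((2.5−-2)² + (-0.5−-3)²) = 5.1478; v₂ = distance/dt₂ = 5.1478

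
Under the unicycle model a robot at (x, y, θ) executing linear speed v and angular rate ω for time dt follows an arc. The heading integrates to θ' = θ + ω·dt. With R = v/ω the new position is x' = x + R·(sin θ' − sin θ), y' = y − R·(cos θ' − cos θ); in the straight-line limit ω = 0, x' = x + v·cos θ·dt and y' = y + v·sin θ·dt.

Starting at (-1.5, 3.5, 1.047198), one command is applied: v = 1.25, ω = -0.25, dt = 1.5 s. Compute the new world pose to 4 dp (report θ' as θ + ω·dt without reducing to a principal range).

(-0.2834, 4.9123, 0.6722)

θ' = 1.0472 + -0.25·1.5 = 0.6722
R = v/ω = 1.25/-0.25 = -5.0000
x' = -1.5 + -5.0000·(sin 0.6722 − sin 1.0472) = -0.2834
y' = 3.5 − -5.0000·(cos 0.6722 − cos 1.0472) = 4.9123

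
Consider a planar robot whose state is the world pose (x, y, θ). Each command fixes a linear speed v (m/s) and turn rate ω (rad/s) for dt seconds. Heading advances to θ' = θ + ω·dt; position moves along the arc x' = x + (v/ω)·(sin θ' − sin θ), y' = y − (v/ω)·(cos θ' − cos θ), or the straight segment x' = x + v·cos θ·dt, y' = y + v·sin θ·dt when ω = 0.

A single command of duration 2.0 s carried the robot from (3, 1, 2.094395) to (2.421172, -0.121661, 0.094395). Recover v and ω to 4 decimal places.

Δθ = 0.094395 − 2.094395 = -2.000000
ω = Δθ/dt = -2.000000/2.0 = -1.0000
R = −Δy/(cos θ' − cos θ) = 0.7500
v = R·ω = 0.7500·-1.0000 = -0.7500

v = -0.7500, ω = -1.0000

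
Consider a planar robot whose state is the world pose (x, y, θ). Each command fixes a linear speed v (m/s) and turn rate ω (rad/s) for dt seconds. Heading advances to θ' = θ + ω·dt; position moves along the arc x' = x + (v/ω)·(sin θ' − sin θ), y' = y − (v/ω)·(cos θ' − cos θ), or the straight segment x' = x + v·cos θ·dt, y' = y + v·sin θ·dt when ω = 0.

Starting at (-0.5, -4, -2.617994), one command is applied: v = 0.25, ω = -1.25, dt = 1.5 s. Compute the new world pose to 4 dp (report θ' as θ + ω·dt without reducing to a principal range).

(-0.7952, -3.8703, -4.4930)

θ' = -2.6180 + -1.25·1.5 = -4.4930
R = v/ω = 0.25/-1.25 = -0.2000
x' = -0.5 + -0.2000·(sin -4.4930 − sin -2.6180) = -0.7952
y' = -4 − -0.2000·(cos -4.4930 − cos -2.6180) = -3.8703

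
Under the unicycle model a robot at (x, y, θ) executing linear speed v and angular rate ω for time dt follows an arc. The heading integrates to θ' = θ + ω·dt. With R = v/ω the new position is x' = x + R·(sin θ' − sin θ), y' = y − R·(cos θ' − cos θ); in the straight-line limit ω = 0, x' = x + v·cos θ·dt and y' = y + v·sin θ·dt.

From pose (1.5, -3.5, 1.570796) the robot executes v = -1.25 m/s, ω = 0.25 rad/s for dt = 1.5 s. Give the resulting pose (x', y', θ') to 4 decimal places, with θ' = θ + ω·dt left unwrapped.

θ' = 1.5708 + 0.25·1.5 = 1.9458
R = v/ω = -1.25/0.25 = -5.0000
x' = 1.5 + -5.0000·(sin 1.9458 − sin 1.5708) = 1.8475
y' = -3.5 − -5.0000·(cos 1.9458 − cos 1.5708) = -5.3314

(1.8475, -5.3314, 1.9458)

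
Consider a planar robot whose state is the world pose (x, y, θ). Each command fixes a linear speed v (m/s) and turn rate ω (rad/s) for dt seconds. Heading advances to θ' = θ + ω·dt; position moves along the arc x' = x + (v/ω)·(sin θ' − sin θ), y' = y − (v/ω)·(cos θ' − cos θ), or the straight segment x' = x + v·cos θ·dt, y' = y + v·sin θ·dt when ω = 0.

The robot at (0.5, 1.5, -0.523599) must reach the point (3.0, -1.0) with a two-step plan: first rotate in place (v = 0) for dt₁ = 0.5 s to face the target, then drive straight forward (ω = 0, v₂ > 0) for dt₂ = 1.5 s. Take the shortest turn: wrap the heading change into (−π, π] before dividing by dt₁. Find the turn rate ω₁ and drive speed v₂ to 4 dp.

ω₁ = -0.5236, v₂ = 2.3570

heading to target = atan2(-1−1.5, 3−0.5) = -0.7854
Δθ = wrap(-0.7854 − -0.5236) = -0.2618; ω₁ = Δθ/dt₁ = -0.5236
distance = √((3−0.5)² + (-1−1.5)²) = 3.5355; v₂ = distance/dt₂ = 2.3570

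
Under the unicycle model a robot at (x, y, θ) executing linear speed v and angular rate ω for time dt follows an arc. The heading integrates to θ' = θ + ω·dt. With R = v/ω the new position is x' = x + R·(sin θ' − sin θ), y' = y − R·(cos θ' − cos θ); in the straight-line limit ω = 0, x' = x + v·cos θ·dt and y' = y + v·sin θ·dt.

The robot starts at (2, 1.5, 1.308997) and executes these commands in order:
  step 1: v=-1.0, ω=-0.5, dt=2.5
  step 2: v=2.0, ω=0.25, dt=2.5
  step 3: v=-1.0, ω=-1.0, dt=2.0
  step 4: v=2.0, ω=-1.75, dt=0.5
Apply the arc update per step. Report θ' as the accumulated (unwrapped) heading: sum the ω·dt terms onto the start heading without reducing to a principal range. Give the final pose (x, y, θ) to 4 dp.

step 1: θ'=0.0590 (R=2.0000) → pose (0.1861, 0.0211, 0.0590)
step 2: θ'=0.6840 (R=8.0000) → pose (4.7695, 1.8068, 0.6840)
step 3: θ'=-1.3160 (R=1.0000) → pose (3.1699, 2.3298, -1.3160)
step 4: θ'=-2.1910 (R=-1.1429) → pose (2.9940, 1.3775, -2.1910)

(2.9940, 1.3775, -2.1910)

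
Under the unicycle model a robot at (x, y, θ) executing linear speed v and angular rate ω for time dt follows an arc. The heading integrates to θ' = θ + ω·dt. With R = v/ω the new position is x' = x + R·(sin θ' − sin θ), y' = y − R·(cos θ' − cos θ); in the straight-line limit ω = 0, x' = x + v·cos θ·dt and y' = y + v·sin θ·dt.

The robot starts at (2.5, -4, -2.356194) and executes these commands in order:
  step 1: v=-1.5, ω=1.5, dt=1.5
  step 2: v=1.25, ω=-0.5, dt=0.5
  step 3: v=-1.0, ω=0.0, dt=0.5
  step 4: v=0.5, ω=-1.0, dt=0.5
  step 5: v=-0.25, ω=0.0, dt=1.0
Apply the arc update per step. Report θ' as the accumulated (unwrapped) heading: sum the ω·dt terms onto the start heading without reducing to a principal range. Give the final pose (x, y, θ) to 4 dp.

(2.0766, -2.2191, -0.8562)

step 1: θ'=-0.1062 (R=-1.0000) → pose (1.8989, -2.2985, -0.1062)
step 2: θ'=-0.3562 (R=-2.5000) → pose (2.5057, -2.4414, -0.3562)
step 3: θ'=-0.3562 (straight) → pose (2.0371, -2.2670, -0.3562)
step 4: θ'=-0.8562 (R=-0.5000) → pose (2.2404, -2.4080, -0.8562)
step 5: θ'=-0.8562 (straight) → pose (2.0766, -2.2191, -0.8562)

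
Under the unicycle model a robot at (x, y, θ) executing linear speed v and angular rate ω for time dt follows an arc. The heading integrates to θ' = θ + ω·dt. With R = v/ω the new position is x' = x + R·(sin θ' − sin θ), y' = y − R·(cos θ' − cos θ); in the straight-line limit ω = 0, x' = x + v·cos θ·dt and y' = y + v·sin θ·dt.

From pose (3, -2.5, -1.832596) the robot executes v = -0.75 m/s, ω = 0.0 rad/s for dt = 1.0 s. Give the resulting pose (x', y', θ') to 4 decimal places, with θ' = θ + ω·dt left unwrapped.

(3.1941, -1.7756, -1.8326)

θ' = -1.8326 + 0.0·1.0 = -1.8326
ω = 0 → straight: x' = 3 + -0.75·cos(-1.8326)·1.0 = 3.1941
y' = -2.5 + -0.75·sin(-1.8326)·1.0 = -1.7756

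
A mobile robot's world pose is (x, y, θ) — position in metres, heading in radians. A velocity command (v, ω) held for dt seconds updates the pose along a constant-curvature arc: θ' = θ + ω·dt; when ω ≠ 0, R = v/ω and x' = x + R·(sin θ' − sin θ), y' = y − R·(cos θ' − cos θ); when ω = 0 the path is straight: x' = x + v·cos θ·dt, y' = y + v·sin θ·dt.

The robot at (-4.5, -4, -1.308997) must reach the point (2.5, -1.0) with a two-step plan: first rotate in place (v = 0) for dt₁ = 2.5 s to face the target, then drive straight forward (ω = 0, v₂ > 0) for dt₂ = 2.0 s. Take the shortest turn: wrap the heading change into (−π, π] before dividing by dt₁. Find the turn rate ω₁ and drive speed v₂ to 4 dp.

heading to target = atan2(-1−-4, 2.5−-4.5) = 0.4049
Δθ = wrap(0.4049 − -1.3090) = 1.7139; ω₁ = Δθ/dt₁ = 0.6856
distance = √((2.5−-4.5)² + (-1−-4)²) = 7.6158; v₂ = distance/dt₂ = 3.8079

ω₁ = 0.6856, v₂ = 3.8079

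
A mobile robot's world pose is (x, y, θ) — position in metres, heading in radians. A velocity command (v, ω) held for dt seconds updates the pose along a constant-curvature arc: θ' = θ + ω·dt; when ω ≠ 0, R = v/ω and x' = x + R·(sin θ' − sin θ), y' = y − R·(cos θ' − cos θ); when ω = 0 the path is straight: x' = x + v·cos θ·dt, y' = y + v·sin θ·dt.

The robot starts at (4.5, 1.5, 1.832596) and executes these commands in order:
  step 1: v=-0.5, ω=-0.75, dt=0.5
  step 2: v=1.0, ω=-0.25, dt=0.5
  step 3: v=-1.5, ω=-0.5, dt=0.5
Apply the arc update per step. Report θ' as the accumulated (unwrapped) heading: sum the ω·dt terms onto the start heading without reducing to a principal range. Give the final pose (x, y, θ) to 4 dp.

step 1: θ'=1.4576 (R=0.6667) → pose (4.5184, 1.2521, 1.4576)
step 2: θ'=1.3326 (R=-4.0000) → pose (4.6058, 1.7441, 1.3326)
step 3: θ'=1.0826 (R=3.0000) → pose (4.3400, 1.0449, 1.0826)

(4.3400, 1.0449, 1.0826)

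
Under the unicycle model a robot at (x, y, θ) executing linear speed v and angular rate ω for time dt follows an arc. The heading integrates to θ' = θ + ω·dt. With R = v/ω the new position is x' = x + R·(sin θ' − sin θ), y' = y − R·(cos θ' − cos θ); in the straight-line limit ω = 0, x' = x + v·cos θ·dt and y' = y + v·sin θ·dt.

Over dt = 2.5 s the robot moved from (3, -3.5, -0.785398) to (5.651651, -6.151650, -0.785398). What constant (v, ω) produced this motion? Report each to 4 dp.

v = 1.5000, ω = 0.0000

Δθ = -0.785398 − -0.785398 = 0.000000
ω = Δθ/dt = 0.000000/2.5 = 0.0000
ω = 0 → v = (Δx·cos θ + Δy·sin θ)/dt = 1.5000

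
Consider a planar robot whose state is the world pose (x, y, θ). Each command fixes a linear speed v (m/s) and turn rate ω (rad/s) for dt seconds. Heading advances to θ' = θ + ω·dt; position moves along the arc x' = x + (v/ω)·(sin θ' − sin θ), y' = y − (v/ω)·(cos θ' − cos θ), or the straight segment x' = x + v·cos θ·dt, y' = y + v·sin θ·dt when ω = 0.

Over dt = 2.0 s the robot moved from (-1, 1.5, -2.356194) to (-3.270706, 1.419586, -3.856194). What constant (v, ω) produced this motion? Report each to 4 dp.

v = 1.2500, ω = -0.7500

Δθ = -3.856194 − -2.356194 = -1.500000
ω = Δθ/dt = -1.500000/2.0 = -0.7500
R = Δx/(sin θ' − sin θ) = -1.6667
v = R·ω = -1.6667·-0.7500 = 1.2500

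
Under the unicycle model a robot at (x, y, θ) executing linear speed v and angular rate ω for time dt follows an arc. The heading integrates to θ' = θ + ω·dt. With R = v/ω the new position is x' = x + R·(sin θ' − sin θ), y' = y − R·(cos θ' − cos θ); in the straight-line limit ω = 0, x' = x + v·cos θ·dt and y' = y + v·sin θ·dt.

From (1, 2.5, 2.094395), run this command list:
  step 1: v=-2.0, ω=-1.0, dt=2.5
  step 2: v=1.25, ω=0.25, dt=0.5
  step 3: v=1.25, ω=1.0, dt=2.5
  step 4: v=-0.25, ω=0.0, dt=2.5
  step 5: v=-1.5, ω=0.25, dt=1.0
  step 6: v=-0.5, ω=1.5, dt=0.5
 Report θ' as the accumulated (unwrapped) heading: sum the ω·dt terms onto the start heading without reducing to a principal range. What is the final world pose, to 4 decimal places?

step 1: θ'=-0.4056 (R=2.0000) → pose (-1.5212, -0.3377, -0.4056)
step 2: θ'=-0.2806 (R=5.0000) → pose (-0.9330, -0.5478, -0.2806)
step 3: θ'=2.2194 (R=1.2500) → pose (0.4093, 1.4083, 2.2194)
step 4: θ'=2.2194 (straight) → pose (0.7869, 0.9103, 2.2194)
step 5: θ'=2.4694 (R=-6.0000) → pose (1.8322, -0.1600, 2.4694)
step 6: θ'=3.2194 (R=-0.3333) → pose (2.0657, -0.2315, 3.2194)

(2.0657, -0.2315, 3.2194)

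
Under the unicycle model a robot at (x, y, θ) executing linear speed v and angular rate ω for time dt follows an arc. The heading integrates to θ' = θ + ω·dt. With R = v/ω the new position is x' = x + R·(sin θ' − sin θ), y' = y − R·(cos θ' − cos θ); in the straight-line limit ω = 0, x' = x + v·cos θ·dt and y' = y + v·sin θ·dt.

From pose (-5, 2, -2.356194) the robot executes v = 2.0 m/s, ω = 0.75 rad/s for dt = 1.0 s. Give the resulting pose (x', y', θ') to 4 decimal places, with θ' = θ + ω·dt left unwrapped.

(-5.7794, 0.2088, -1.6062)

θ' = -2.3562 + 0.75·1.0 = -1.6062
R = v/ω = 2.0/0.75 = 2.6667
x' = -5 + 2.6667·(sin -1.6062 − sin -2.3562) = -5.7794
y' = 2 − 2.6667·(cos -1.6062 − cos -2.3562) = 0.2088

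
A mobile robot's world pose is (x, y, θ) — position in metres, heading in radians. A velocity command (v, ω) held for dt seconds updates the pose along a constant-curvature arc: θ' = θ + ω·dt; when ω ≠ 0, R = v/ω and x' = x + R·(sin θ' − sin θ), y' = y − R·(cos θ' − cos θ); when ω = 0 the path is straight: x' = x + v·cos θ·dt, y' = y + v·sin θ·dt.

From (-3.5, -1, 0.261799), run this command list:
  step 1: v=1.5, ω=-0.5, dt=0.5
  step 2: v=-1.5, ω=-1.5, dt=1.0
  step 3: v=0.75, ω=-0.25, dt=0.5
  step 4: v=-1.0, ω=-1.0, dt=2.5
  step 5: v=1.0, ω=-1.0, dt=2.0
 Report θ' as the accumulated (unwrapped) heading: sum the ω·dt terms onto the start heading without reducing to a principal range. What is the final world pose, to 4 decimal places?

step 1: θ'=0.0118 (R=-3.0000) → pose (-2.7589, -0.8980, 0.0118)
step 2: θ'=-1.4882 (R=1.0000) → pose (-3.7673, 0.0194, -1.4882)
step 3: θ'=-1.6132 (R=-3.0000) → pose (-3.7598, -0.3552, -1.6132)
step 4: θ'=-4.1132 (R=1.0000) → pose (-1.9349, 0.1663, -4.1132)
step 5: θ'=-6.1132 (R=-1.0000) → pose (-1.2783, 1.7159, -6.1132)

(-1.2783, 1.7159, -6.1132)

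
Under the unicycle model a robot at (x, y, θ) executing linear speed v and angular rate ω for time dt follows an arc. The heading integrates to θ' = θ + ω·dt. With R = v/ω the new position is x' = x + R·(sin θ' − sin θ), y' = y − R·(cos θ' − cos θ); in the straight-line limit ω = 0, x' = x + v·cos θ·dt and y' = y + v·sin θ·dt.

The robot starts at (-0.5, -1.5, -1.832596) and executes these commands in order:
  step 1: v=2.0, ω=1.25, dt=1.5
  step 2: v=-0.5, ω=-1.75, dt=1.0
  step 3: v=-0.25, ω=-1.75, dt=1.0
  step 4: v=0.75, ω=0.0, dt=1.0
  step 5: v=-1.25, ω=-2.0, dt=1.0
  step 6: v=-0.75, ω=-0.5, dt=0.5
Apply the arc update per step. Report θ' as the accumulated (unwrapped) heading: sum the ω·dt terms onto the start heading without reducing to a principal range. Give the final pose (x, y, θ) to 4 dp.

step 1: θ'=0.0424 (R=1.6000) → pose (1.1133, -3.5127, 0.0424)
step 2: θ'=-1.7076 (R=0.2857) → pose (0.8182, -3.1883, -1.7076)
step 3: θ'=-3.4576 (R=0.1429) → pose (1.0041, -3.0719, -3.4576)
step 4: θ'=-3.4576 (straight) → pose (0.2912, -2.8389, -3.4576)
step 5: θ'=-5.4576 (R=0.6250) → pose (0.5563, -3.8568, -5.4576)
step 6: θ'=-5.7076 (R=1.5000) → pose (0.2704, -4.0979, -5.7076)

(0.2704, -4.0979, -5.7076)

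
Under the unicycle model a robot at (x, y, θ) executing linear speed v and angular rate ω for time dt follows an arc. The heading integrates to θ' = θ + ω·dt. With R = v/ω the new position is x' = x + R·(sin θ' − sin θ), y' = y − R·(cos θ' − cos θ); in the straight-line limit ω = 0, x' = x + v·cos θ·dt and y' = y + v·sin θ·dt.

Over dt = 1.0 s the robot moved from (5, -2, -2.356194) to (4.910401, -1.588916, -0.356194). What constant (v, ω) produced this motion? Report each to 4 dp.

v = -0.5000, ω = 2.0000

Δθ = -0.356194 − -2.356194 = 2.000000
ω = Δθ/dt = 2.000000/1.0 = 2.0000
R = −Δy/(cos θ' − cos θ) = -0.2500
v = R·ω = -0.2500·2.0000 = -0.5000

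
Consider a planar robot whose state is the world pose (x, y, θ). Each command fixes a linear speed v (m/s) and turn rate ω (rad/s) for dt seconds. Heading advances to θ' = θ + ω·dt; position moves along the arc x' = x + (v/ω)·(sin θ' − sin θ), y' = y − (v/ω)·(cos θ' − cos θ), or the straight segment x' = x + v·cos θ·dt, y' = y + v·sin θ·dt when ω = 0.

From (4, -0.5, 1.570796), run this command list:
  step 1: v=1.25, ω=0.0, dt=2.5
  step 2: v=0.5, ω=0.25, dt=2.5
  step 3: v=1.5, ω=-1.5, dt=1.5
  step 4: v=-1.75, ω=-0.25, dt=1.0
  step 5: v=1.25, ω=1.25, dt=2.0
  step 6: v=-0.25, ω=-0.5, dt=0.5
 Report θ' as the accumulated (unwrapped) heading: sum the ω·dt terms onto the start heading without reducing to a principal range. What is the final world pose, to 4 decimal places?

step 1: θ'=1.5708 (straight) → pose (4.0000, 2.6250, 1.5708)
step 2: θ'=2.1958 (R=2.0000) → pose (3.6219, 3.7952, 2.1958)
step 3: θ'=-0.0542 (R=-1.0000) → pose (4.4871, 5.3788, -0.0542)
step 4: θ'=-0.3042 (R=7.0000) → pose (2.7696, 5.6899, -0.3042)
step 5: θ'=2.1958 (R=1.0000) → pose (3.8801, 7.2291, 2.1958)
step 6: θ'=1.9458 (R=0.5000) → pose (3.9398, 7.1197, 1.9458)

(3.9398, 7.1197, 1.9458)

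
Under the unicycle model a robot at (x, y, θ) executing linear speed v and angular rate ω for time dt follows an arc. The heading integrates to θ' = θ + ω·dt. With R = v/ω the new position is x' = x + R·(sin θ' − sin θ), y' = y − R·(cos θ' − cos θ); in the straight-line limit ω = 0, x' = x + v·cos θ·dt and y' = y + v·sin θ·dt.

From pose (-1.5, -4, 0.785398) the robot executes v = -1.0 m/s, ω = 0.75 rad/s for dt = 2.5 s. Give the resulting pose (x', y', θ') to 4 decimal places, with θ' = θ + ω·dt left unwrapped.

(-1.1743, -6.1247, 2.6604)

θ' = 0.7854 + 0.75·2.5 = 2.6604
R = v/ω = -1.0/0.75 = -1.3333
x' = -1.5 + -1.3333·(sin 2.6604 − sin 0.7854) = -1.1743
y' = -4 − -1.3333·(cos 2.6604 − cos 0.7854) = -6.1247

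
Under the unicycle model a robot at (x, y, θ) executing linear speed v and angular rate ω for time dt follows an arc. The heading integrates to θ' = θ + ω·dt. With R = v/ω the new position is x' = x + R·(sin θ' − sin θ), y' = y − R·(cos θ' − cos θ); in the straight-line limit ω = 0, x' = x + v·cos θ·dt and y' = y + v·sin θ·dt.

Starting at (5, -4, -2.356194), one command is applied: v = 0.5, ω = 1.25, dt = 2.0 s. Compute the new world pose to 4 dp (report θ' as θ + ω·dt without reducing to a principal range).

(5.3402, -4.6787, 0.1438)

θ' = -2.3562 + 1.25·2.0 = 0.1438
R = v/ω = 0.5/1.25 = 0.4000
x' = 5 + 0.4000·(sin 0.1438 − sin -2.3562) = 5.3402
y' = -4 − 0.4000·(cos 0.1438 − cos -2.3562) = -4.6787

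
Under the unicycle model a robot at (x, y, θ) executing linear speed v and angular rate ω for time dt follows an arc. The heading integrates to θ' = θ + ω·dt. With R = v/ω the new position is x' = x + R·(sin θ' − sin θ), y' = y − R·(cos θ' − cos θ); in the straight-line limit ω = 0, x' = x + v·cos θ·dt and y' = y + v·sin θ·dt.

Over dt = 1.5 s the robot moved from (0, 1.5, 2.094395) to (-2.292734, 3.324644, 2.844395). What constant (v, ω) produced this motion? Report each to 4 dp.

v = 2.0000, ω = 0.5000

Δθ = 2.844395 − 2.094395 = 0.750000
ω = Δθ/dt = 0.750000/1.5 = 0.5000
R = Δx/(sin θ' − sin θ) = 4.0000
v = R·ω = 4.0000·0.5000 = 2.0000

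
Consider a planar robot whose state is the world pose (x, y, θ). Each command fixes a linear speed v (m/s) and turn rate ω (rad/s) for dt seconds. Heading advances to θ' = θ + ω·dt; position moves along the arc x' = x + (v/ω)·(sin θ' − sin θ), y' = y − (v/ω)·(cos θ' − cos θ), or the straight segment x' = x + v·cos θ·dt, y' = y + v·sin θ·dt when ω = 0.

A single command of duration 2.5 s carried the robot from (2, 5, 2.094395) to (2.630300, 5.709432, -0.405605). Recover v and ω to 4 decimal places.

Δθ = -0.405605 − 2.094395 = -2.500000
ω = Δθ/dt = -2.500000/2.5 = -1.0000
R = −Δy/(cos θ' − cos θ) = -0.5000
v = R·ω = -0.5000·-1.0000 = 0.5000

v = 0.5000, ω = -1.0000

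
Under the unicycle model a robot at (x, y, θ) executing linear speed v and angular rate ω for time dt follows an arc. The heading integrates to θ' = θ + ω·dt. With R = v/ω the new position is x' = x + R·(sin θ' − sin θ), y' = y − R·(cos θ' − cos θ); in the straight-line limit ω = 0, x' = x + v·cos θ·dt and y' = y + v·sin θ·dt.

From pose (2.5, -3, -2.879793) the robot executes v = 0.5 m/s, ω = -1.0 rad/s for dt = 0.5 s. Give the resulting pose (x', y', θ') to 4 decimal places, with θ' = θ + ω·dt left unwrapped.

(2.2526, -3.0029, -3.3798)

θ' = -2.8798 + -1.0·0.5 = -3.3798
R = v/ω = 0.5/-1.0 = -0.5000
x' = 2.5 + -0.5000·(sin -3.3798 − sin -2.8798) = 2.2526
y' = -3 − -0.5000·(cos -3.3798 − cos -2.8798) = -3.0029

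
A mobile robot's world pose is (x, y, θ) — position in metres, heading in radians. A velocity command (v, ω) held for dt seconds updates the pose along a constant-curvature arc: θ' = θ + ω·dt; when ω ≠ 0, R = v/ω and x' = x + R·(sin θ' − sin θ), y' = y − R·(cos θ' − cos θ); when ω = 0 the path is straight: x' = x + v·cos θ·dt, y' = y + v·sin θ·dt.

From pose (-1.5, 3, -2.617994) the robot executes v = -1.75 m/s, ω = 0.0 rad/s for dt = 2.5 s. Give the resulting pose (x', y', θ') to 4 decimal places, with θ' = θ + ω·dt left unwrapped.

(2.2889, 5.1875, -2.6180)

θ' = -2.6180 + 0.0·2.5 = -2.6180
ω = 0 → straight: x' = -1.5 + -1.75·cos(-2.6180)·2.5 = 2.2889
y' = 3 + -1.75·sin(-2.6180)·2.5 = 5.1875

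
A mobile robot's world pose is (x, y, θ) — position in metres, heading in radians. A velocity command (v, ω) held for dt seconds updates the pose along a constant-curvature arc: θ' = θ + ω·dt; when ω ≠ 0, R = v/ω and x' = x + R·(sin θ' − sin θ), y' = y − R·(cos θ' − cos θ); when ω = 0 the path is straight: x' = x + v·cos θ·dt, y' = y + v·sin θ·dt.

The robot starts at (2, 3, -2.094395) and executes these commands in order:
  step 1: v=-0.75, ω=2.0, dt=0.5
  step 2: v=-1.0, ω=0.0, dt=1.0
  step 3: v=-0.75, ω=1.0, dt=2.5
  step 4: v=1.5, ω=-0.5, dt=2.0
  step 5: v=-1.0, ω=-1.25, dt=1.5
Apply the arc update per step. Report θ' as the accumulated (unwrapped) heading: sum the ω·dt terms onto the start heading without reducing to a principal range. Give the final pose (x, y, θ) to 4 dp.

step 1: θ'=-1.0944 (R=-0.3750) → pose (2.0085, 3.3595, -1.0944)
step 2: θ'=-1.0944 (straight) → pose (1.5499, 4.2481, -1.0944)
step 3: θ'=1.4056 (R=-0.7500) → pose (0.1436, 4.0275, 1.4056)
step 4: θ'=0.4056 (R=-3.0000) → pose (1.9191, 6.2908, 0.4056)
step 5: θ'=-1.4694 (R=0.8000) → pose (0.8075, 6.9449, -1.4694)

(0.8075, 6.9449, -1.4694)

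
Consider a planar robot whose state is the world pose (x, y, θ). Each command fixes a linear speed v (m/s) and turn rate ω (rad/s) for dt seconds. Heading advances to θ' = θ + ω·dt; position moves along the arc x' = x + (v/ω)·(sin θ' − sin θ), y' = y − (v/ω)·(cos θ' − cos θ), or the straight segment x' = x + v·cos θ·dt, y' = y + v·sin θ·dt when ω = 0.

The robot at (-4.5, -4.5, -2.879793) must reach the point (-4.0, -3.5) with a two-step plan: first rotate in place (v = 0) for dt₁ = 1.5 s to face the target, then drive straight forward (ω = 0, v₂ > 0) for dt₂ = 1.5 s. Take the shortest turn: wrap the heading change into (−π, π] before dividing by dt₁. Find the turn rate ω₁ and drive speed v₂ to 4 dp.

heading to target = atan2(-3.5−-4.5, -4−-4.5) = 1.1071
Δθ = wrap(1.1071 − -2.8798) = -2.2962; ω₁ = Δθ/dt₁ = -1.5308
distance = √((-4−-4.5)² + (-3.5−-4.5)²) = 1.1180; v₂ = distance/dt₂ = 0.7454

ω₁ = -1.5308, v₂ = 0.7454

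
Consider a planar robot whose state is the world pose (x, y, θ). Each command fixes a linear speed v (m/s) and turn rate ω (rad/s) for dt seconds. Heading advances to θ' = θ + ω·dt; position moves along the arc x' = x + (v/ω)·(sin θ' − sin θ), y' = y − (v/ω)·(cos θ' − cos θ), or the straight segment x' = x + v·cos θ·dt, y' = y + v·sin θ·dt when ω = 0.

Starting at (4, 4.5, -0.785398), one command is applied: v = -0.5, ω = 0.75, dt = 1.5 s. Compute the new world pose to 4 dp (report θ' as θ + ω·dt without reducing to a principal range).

(3.3065, 4.6572, 0.3396)

θ' = -0.7854 + 0.75·1.5 = 0.3396
R = v/ω = -0.5/0.75 = -0.6667
x' = 4 + -0.6667·(sin 0.3396 − sin -0.7854) = 3.3065
y' = 4.5 − -0.6667·(cos 0.3396 − cos -0.7854) = 4.6572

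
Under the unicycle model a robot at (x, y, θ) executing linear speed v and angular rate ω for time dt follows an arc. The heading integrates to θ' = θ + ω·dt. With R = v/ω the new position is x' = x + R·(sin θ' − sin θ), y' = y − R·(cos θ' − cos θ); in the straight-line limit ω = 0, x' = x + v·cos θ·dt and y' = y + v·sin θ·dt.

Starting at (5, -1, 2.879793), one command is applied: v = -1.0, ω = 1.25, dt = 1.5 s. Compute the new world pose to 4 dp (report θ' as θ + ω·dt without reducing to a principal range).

θ' = 2.8798 + 1.25·1.5 = 4.7548
R = v/ω = -1.0/1.25 = -0.8000
x' = 5 + -0.8000·(sin 4.7548 − sin 2.8798) = 6.0063
y' = -1 − -0.8000·(cos 4.7548 − cos 2.8798) = -0.1933

(6.0063, -0.1933, 4.7548)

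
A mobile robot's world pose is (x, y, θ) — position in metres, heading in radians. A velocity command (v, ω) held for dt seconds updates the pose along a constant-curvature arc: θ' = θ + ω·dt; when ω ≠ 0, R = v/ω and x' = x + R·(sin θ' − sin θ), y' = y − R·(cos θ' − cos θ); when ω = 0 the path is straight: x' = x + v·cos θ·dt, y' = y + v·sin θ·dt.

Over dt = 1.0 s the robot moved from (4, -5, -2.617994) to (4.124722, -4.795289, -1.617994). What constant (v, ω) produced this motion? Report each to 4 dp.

v = -0.2500, ω = 1.0000

Δθ = -1.617994 − -2.617994 = 1.000000
ω = Δθ/dt = 1.000000/1.0 = 1.0000
R = −Δy/(cos θ' − cos θ) = -0.2500
v = R·ω = -0.2500·1.0000 = -0.2500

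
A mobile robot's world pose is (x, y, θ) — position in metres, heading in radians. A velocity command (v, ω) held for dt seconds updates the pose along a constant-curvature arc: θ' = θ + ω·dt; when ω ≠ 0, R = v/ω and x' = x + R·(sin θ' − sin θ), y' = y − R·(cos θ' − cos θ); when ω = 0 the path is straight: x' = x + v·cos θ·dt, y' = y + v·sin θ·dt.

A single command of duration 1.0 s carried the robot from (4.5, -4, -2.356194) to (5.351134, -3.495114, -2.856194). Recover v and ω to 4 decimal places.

v = -1.0000, ω = -0.5000

Δθ = -2.856194 − -2.356194 = -0.500000
ω = Δθ/dt = -0.500000/1.0 = -0.5000
R = Δx/(sin θ' − sin θ) = 2.0000
v = R·ω = 2.0000·-0.5000 = -1.0000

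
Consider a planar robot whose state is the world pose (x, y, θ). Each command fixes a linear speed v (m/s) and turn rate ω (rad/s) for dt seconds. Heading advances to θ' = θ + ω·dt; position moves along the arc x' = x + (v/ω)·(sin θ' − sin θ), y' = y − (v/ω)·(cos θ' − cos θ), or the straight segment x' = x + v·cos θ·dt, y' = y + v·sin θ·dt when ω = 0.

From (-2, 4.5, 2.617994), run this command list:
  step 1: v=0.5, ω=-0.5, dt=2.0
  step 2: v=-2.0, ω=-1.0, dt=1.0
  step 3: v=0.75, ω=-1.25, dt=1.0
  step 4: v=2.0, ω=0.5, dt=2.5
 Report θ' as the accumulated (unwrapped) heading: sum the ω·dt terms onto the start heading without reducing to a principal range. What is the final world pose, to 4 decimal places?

(2.0449, 3.5567, 0.6180)

step 1: θ'=1.6180 (R=-1.0000) → pose (-2.4989, 5.3188, 1.6180)
step 2: θ'=0.6180 (R=2.0000) → pose (-3.3379, 3.5944, 0.6180)
step 3: θ'=-0.6320 (R=-0.6000) → pose (-2.6358, 3.5895, -0.6320)
step 4: θ'=0.6180 (R=4.0000) → pose (2.0449, 3.5567, 0.6180)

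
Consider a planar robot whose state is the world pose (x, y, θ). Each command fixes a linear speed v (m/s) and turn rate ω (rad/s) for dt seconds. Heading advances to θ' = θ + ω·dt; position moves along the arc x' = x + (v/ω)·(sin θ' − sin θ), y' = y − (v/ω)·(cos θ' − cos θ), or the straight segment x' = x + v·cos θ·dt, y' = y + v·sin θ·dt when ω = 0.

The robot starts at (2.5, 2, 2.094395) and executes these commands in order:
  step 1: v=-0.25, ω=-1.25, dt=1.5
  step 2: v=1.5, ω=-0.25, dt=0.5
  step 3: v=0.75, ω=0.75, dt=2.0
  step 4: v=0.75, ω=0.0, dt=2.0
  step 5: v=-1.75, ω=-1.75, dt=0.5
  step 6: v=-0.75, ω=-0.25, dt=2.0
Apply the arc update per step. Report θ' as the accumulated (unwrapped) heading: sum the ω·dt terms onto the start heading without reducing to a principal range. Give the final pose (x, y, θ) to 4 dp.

(2.3160, 2.8934, 0.2194)

step 1: θ'=0.2194 (R=0.2000) → pose (2.3703, 1.7048, 0.2194)
step 2: θ'=0.0944 (R=-6.0000) → pose (3.1106, 1.8219, 0.0944)
step 3: θ'=1.5944 (R=1.0000) → pose (4.0161, 2.8411, 1.5944)
step 4: θ'=1.5944 (straight) → pose (3.9807, 4.3406, 1.5944)
step 5: θ'=0.7194 (R=1.0000) → pose (3.6399, 3.5648, 0.7194)
step 6: θ'=0.2194 (R=3.0000) → pose (2.3160, 2.8934, 0.2194)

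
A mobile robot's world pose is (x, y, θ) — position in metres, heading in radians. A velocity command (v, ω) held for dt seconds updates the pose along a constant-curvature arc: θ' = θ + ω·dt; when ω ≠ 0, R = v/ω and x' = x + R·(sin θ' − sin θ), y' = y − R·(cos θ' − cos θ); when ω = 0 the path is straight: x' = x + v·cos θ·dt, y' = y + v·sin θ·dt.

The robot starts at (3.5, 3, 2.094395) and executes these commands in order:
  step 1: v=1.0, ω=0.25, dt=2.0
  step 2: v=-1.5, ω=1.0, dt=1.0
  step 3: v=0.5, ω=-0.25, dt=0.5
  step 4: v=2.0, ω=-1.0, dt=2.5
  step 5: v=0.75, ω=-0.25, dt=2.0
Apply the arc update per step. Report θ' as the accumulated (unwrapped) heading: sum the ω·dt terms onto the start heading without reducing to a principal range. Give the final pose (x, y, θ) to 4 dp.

(2.1463, 8.2563, 0.4694)

step 1: θ'=2.5944 (R=4.0000) → pose (2.1171, 4.4159, 2.5944)
step 2: θ'=3.5944 (R=-1.5000) → pose (3.5538, 4.3481, 3.5944)
step 3: θ'=3.4694 (R=-2.0000) → pose (3.3227, 4.2530, 3.4694)
step 4: θ'=0.9694 (R=-2.0000) → pose (1.0297, 7.2781, 0.9694)
step 5: θ'=0.4694 (R=-3.0000) → pose (2.1463, 8.2563, 0.4694)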